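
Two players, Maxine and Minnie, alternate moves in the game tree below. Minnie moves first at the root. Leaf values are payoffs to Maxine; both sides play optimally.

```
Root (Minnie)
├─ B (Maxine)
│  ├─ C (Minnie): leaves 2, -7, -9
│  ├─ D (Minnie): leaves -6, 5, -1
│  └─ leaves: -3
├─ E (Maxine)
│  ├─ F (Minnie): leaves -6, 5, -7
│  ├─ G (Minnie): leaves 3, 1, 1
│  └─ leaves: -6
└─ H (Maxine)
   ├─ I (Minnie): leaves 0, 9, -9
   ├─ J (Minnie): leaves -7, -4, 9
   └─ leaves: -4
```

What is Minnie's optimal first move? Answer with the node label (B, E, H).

H

C (Minnie): min(2, -7, -9) = -9
D (Minnie): min(-6, 5, -1) = -6
B (Maxine): max(-9, -6, -3) = -3
F (Minnie): min(-6, 5, -7) = -7
G (Minnie): min(3, 1, 1) = 1
E (Maxine): max(-7, 1, -6) = 1
I (Minnie): min(0, 9, -9) = -9
J (Minnie): min(-7, -4, 9) = -7
H (Maxine): max(-9, -7, -4) = -4
Root (Minnie): min(-3, 1, -4) = -4
Minnie picks the child with the lowest value: H (value -4).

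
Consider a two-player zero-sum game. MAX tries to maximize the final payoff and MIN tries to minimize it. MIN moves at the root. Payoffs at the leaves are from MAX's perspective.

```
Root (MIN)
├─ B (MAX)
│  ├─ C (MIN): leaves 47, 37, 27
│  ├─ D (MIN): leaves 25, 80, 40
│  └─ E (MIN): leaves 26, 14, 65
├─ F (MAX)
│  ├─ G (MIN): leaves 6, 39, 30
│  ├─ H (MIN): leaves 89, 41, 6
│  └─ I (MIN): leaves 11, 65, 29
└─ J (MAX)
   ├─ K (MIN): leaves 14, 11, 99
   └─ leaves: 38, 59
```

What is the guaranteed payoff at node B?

C: min(47, 37, 27) = 27
D: min(25, 80, 40) = 25
E: min(26, 14, 65) = 14
B: max(27, 25, 14) = 27

27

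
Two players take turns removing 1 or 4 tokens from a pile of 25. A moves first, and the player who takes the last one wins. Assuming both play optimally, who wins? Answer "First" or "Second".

Second

Mark each pile size as W (mover wins) or L (mover loses):
i:   0  1  2  3  4  5  6  7  8  9 10 11 12 13 14 15 16 17 18 19 20 21 22 23 24 25
     L  W  L  W  W  L  W  L  W  W  L  W  L  W  W  L  W  L  W  W  L  W  L  W  W  L
Position 25 is L, so the second player wins.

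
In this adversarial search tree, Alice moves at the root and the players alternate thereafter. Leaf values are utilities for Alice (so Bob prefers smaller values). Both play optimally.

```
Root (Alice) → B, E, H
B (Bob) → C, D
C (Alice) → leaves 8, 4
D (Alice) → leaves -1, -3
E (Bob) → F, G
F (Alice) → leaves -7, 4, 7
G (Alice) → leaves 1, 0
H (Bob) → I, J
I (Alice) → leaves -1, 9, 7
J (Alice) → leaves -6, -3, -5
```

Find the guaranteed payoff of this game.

1

C (Alice): max(8, 4) = 8
D (Alice): max(-1, -3) = -1
B (Bob): min(8, -1) = -1
F (Alice): max(-7, 4, 7) = 7
G (Alice): max(1, 0) = 1
E (Bob): min(7, 1) = 1
I (Alice): max(-1, 9, 7) = 9
J (Alice): max(-6, -3, -5) = -3
H (Bob): min(9, -3) = -3
Root (Alice): max(-1, 1, -3) = 1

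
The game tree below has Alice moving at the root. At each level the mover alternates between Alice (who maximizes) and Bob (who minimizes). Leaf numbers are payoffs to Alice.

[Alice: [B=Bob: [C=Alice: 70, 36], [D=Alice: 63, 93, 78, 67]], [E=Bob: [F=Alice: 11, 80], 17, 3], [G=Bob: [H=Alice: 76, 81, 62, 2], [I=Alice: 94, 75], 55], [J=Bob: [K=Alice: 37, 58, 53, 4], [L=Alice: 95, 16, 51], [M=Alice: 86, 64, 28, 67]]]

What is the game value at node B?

C: max(70, 36) = 70
D: max(63, 93, 78, 67) = 93
B: min(70, 93) = 70

70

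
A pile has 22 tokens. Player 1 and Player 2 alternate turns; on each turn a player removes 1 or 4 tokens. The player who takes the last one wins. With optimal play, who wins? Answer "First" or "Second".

Second

W/L table (W = player to move can force a win):
i:   0  1  2  3  4  5  6  7  8  9 10 11 12 13 14 15 16 17 18 19 20 21 22
     L  W  L  W  W  L  W  L  W  W  L  W  L  W  W  L  W  L  W  W  L  W  L
Position 22 is L, so the second player wins.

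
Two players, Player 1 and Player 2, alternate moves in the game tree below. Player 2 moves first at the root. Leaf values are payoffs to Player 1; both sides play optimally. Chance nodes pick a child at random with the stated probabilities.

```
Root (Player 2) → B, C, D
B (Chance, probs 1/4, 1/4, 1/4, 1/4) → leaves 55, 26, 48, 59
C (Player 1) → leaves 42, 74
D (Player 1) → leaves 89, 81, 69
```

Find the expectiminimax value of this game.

B (Chance): 1/4·55 + 1/4·26 + 1/4·48 + 1/4·59 = 47
C (Player 1): max(42, 74) = 74
D (Player 1): max(89, 81, 69) = 89
Root (Player 2): min(47, 74, 89) = 47

47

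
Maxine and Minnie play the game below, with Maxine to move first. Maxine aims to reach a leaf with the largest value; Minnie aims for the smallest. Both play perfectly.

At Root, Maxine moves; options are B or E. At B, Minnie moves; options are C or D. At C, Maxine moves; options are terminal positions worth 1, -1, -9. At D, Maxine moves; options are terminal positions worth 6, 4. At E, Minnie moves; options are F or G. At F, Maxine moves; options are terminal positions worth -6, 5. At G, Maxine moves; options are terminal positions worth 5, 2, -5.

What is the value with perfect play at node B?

C: max(1, -1, -9) = 1
D: max(6, 4) = 6
B: min(1, 6) = 1

1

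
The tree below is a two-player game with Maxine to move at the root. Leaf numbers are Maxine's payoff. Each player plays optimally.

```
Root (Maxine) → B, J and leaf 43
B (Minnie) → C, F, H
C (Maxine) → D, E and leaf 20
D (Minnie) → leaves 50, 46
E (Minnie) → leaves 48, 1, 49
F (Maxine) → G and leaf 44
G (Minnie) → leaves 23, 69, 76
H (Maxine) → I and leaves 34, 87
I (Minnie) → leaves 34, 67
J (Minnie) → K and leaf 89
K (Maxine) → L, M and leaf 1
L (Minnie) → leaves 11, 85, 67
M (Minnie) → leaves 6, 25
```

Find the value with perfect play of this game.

44

D (Minnie): min(50, 46) = 46
E (Minnie): min(48, 1, 49) = 1
C (Maxine): max(46, 1, 20) = 46
G (Minnie): min(23, 69, 76) = 23
F (Maxine): max(23, 44) = 44
I (Minnie): min(34, 67) = 34
H (Maxine): max(34, 34, 87) = 87
B (Minnie): min(46, 44, 87) = 44
L (Minnie): min(11, 85, 67) = 11
M (Minnie): min(6, 25) = 6
K (Maxine): max(11, 6, 1) = 11
J (Minnie): min(11, 89) = 11
Root (Maxine): max(44, 11, 43) = 44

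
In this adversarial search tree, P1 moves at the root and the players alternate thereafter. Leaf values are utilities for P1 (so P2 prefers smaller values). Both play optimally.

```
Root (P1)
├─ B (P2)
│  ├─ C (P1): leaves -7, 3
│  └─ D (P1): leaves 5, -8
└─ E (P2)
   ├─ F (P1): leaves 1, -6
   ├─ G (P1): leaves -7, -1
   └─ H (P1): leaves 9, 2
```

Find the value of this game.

3

C (P1): max(-7, 3) = 3
D (P1): max(5, -8) = 5
B (P2): min(3, 5) = 3
F (P1): max(1, -6) = 1
G (P1): max(-7, -1) = -1
H (P1): max(9, 2) = 9
E (P2): min(1, -1, 9) = -1
Root (P1): max(3, -1) = 3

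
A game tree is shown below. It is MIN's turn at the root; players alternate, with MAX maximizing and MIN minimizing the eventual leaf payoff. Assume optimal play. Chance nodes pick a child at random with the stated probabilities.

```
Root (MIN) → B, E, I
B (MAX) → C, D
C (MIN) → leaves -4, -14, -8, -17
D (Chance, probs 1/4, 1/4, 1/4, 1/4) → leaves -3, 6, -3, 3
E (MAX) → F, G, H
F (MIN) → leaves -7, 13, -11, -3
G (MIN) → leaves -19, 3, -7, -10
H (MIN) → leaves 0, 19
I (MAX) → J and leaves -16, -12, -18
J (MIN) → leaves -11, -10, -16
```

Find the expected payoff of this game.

C (MIN): min(-4, -14, -8, -17) = -17
D (Chance): 1/4·-3 + 1/4·6 + 1/4·-3 + 1/4·3 = 0.75
B (MAX): max(-17, 0.75) = 0.75
F (MIN): min(-7, 13, -11, -3) = -11
G (MIN): min(-19, 3, -7, -10) = -19
H (MIN): min(0, 19) = 0
E (MAX): max(-11, -19, 0) = 0
J (MIN): min(-11, -10, -16) = -16
I (MAX): max(-16, -16, -12, -18) = -12
Root (MIN): min(0.75, 0, -12) = -12

-12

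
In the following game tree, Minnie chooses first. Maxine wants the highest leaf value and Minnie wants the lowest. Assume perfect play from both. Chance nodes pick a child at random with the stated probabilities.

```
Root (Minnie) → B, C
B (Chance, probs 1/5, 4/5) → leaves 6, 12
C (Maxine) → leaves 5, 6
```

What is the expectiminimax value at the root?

6

B (Chance): 1/5·6 + 4/5·12 = 10.8
C (Maxine): max(5, 6) = 6
Root (Minnie): min(10.8, 6) = 6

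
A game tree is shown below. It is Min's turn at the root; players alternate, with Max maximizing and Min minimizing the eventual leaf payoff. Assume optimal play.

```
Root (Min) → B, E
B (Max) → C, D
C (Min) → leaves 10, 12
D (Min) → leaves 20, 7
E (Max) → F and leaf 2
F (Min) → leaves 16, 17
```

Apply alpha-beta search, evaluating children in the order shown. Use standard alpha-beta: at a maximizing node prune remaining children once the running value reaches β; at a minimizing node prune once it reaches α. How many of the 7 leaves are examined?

C [α=-∞,β=+∞]: v=10
D [α=10,β=+∞]: v=7
B [α=-∞,β=+∞]: v=10
F [α=-∞,β=10]: v=16
E [α=-∞,β=10]: v=16 after child 1 ≥ β → β-cutoff, skip 1
Root [α=-∞,β=+∞]: v=10
Leaves evaluated: 6 of 7.

6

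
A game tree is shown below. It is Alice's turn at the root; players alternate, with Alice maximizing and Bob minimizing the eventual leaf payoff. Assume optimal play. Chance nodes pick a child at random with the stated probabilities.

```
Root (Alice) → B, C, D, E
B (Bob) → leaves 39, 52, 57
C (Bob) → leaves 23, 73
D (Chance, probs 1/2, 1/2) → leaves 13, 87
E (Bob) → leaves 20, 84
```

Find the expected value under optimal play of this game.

B (Bob): min(39, 52, 57) = 39
C (Bob): min(23, 73) = 23
D (Chance): 1/2·13 + 1/2·87 = 50
E (Bob): min(20, 84) = 20
Root (Alice): max(39, 23, 50, 20) = 50

50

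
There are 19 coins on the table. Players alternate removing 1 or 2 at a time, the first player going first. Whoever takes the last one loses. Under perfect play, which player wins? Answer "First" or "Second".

Positions where the player to move wins (W) vs loses (L):
i:   0  1  2  3  4  5  6  7  8  9 10 11 12 13 14 15 16 17 18 19
     W  L  W  W  L  W  W  L  W  W  L  W  W  L  W  W  L  W  W  L
Position 19 is L, so the second player wins.

Second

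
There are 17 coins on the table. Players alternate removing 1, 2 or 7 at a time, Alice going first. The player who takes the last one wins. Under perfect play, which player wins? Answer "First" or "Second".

i:   0  1  2  3  4  5  6  7  8  9 10 11 12 13 14 15 16 17
     L  W  W  L  W  W  L  W  W  L  W  W  L  W  W  L  W  W
Position 17 is W, so the first player wins.

First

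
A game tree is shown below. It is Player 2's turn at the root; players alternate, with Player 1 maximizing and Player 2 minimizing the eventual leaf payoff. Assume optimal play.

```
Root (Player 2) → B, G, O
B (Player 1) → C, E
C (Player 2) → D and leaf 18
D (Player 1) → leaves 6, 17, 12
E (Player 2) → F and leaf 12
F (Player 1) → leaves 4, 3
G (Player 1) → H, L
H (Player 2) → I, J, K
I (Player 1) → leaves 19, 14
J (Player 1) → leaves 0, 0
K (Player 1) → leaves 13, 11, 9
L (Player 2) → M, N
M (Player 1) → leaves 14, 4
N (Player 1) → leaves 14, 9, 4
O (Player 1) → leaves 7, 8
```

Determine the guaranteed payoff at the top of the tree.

D (Player 1): max(6, 17, 12) = 17
C (Player 2): min(17, 18) = 17
F (Player 1): max(4, 3) = 4
E (Player 2): min(4, 12) = 4
B (Player 1): max(17, 4) = 17
I (Player 1): max(19, 14) = 19
J (Player 1): max(0, 0) = 0
K (Player 1): max(13, 11, 9) = 13
H (Player 2): min(19, 0, 13) = 0
M (Player 1): max(14, 4) = 14
N (Player 1): max(14, 9, 4) = 14
L (Player 2): min(14, 14) = 14
G (Player 1): max(0, 14) = 14
O (Player 1): max(7, 8) = 8
Root (Player 2): min(17, 14, 8) = 8

8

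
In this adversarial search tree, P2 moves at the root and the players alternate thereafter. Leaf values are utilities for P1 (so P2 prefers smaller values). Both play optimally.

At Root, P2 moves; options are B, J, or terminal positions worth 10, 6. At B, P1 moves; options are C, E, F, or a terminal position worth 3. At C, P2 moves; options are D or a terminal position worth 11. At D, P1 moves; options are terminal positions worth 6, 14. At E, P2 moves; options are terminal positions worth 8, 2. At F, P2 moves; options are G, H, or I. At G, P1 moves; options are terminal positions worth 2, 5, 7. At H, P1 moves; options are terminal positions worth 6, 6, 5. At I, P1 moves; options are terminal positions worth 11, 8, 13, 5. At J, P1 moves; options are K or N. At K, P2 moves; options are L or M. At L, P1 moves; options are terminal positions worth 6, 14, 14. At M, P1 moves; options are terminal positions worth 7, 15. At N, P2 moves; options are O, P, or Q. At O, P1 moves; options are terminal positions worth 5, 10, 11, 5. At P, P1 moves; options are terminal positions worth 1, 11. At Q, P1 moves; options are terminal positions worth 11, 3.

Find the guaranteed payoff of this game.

D (P1): max(6, 14) = 14
C (P2): min(14, 11) = 11
E (P2): min(8, 2) = 2
G (P1): max(2, 5, 7) = 7
H (P1): max(6, 6, 5) = 6
I (P1): max(11, 8, 13, 5) = 13
F (P2): min(7, 6, 13) = 6
B (P1): max(11, 2, 6, 3) = 11
L (P1): max(6, 14, 14) = 14
M (P1): max(7, 15) = 15
K (P2): min(14, 15) = 14
O (P1): max(5, 10, 11, 5) = 11
P (P1): max(1, 11) = 11
Q (P1): max(11, 3) = 11
N (P2): min(11, 11, 11) = 11
J (P1): max(14, 11) = 14
Root (P2): min(11, 14, 10, 6) = 6

6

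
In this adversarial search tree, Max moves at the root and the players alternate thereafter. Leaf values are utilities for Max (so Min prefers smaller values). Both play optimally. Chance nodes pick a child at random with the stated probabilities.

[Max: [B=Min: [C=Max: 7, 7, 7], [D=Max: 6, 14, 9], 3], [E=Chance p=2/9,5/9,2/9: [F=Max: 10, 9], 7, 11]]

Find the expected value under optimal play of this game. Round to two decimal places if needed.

C (Max): max(7, 7, 7) = 7
D (Max): max(6, 14, 9) = 14
B (Min): min(7, 14, 3) = 3
F (Max): max(10, 9) = 10
E (Chance): 2/9·10 + 5/9·7 + 2/9·11 = 8.56
Root (Max): max(3, 8.56) = 8.56

8.56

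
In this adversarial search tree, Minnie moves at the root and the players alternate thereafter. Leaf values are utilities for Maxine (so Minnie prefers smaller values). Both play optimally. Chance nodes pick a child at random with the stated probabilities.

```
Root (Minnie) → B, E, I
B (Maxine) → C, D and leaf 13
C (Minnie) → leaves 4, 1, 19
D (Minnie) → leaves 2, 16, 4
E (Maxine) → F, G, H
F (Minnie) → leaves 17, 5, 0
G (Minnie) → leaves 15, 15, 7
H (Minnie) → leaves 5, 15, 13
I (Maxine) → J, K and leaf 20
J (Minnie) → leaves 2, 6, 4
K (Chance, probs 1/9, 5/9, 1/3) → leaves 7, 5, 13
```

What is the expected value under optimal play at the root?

C (Minnie): min(4, 1, 19) = 1
D (Minnie): min(2, 16, 4) = 2
B (Maxine): max(1, 2, 13) = 13
F (Minnie): min(17, 5, 0) = 0
G (Minnie): min(15, 15, 7) = 7
H (Minnie): min(5, 15, 13) = 5
E (Maxine): max(0, 7, 5) = 7
J (Minnie): min(2, 6, 4) = 2
K (Chance): 1/9·7 + 5/9·5 + 1/3·13 = 7.89
I (Maxine): max(2, 7.89, 20) = 20
Root (Minnie): min(13, 7, 20) = 7

7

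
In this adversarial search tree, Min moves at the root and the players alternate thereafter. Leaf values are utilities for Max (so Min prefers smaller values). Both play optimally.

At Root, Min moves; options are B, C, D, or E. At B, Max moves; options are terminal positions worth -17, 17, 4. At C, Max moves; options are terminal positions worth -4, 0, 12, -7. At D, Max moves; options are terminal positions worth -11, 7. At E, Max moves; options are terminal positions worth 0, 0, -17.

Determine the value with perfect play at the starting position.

0

B (Max): max(-17, 17, 4) = 17
C (Max): max(-4, 0, 12, -7) = 12
D (Max): max(-11, 7) = 7
E (Max): max(0, 0, -17) = 0
Root (Min): min(17, 12, 7, 0) = 0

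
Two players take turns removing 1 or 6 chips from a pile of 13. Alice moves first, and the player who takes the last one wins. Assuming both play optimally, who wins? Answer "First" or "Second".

Compute winning (W) and losing (L) positions by backward induction:
i:   0  1  2  3  4  5  6  7  8  9 10 11 12 13
     L  W  L  W  L  W  W  L  W  L  W  L  W  W
Position 13 is W, so the first player wins.

First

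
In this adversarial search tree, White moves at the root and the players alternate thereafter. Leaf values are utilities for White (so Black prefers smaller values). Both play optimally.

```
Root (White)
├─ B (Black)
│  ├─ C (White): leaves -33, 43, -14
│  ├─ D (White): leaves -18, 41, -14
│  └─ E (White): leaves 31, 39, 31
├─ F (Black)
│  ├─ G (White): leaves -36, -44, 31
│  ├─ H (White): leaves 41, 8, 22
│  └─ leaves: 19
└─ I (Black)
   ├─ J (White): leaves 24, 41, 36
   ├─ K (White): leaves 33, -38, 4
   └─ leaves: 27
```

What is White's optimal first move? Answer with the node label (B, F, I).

C (White): max(-33, 43, -14) = 43
D (White): max(-18, 41, -14) = 41
E (White): max(31, 39, 31) = 39
B (Black): min(43, 41, 39) = 39
G (White): max(-36, -44, 31) = 31
H (White): max(41, 8, 22) = 41
F (Black): min(31, 41, 19) = 19
J (White): max(24, 41, 36) = 41
K (White): max(33, -38, 4) = 33
I (Black): min(41, 33, 27) = 27
Root (White): max(39, 19, 27) = 39
White picks the child with the highest value: B (value 39).

B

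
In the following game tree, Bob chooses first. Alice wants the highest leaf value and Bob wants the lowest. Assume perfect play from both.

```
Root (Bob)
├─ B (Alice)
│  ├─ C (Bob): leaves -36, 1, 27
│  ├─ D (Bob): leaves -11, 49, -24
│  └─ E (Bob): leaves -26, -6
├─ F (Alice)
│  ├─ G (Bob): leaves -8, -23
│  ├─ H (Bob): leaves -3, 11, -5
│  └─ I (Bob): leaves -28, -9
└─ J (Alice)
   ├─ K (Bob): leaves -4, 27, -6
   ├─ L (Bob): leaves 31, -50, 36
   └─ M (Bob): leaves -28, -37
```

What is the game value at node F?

-5

G: min(-8, -23) = -23
H: min(-3, 11, -5) = -5
I: min(-28, -9) = -28
F: max(-23, -5, -28) = -5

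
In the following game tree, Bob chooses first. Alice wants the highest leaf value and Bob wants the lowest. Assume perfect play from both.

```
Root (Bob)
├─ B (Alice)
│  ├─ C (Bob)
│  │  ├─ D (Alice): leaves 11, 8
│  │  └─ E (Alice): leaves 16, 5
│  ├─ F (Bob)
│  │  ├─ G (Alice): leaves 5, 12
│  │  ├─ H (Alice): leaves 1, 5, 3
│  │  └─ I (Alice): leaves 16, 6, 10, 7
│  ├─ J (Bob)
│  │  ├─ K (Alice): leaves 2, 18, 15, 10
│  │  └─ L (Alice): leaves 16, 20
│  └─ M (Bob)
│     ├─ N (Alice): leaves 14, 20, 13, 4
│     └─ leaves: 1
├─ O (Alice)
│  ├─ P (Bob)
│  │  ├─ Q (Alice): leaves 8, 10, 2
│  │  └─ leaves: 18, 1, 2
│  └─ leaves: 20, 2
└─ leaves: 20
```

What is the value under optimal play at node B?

18

D: max(11, 8) = 11
E: max(16, 5) = 16
C: min(11, 16) = 11
G: max(5, 12) = 12
H: max(1, 5, 3) = 5
I: max(16, 6, 10, 7) = 16
F: min(12, 5, 16) = 5
K: max(2, 18, 15, 10) = 18
L: max(16, 20) = 20
J: min(18, 20) = 18
N: max(14, 20, 13, 4) = 20
M: min(20, 1) = 1
B: max(11, 5, 18, 1) = 18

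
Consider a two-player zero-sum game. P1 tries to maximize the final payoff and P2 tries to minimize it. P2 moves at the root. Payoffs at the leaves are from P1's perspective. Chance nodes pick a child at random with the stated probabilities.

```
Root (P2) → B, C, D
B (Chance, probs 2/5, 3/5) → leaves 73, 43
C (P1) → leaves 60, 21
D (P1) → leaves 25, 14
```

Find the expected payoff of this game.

B (Chance): 2/5·73 + 3/5·43 = 55
C (P1): max(60, 21) = 60
D (P1): max(25, 14) = 25
Root (P2): min(55, 60, 25) = 25

25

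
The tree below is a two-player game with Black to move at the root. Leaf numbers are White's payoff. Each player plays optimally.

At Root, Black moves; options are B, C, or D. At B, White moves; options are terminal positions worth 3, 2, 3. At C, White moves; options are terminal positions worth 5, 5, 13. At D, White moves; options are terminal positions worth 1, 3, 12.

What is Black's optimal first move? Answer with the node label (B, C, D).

B

B (White): max(3, 2, 3) = 3
C (White): max(5, 5, 13) = 13
D (White): max(1, 3, 12) = 12
Root (Black): min(3, 13, 12) = 3
Black picks the child with the lowest value: B (value 3).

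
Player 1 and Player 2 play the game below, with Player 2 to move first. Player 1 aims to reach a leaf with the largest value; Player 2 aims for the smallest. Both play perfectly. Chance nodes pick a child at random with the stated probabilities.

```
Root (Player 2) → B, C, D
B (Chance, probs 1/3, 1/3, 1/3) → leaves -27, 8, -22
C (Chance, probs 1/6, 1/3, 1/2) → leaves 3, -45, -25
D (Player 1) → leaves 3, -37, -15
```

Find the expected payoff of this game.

-27

B (Chance): 1/3·-27 + 1/3·8 + 1/3·-22 = -13.67
C (Chance): 1/6·3 + 1/3·-45 + 1/2·-25 = -27
D (Player 1): max(3, -37, -15) = 3
Root (Player 2): min(-13.67, -27, 3) = -27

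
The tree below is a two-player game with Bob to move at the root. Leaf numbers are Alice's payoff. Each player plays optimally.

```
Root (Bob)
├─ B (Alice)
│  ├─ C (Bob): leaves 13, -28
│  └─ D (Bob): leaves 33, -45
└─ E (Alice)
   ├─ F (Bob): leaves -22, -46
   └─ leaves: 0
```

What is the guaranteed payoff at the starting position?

-28

C (Bob): min(13, -28) = -28
D (Bob): min(33, -45) = -45
B (Alice): max(-28, -45) = -28
F (Bob): min(-22, -46) = -46
E (Alice): max(-46, 0) = 0
Root (Bob): min(-28, 0) = -28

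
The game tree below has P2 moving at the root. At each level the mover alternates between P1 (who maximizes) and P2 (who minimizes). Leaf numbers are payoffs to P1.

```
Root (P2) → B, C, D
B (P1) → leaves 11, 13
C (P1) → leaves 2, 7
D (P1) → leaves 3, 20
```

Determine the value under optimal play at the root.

7

B (P1): max(11, 13) = 13
C (P1): max(2, 7) = 7
D (P1): max(3, 20) = 20
Root (P2): min(13, 7, 20) = 7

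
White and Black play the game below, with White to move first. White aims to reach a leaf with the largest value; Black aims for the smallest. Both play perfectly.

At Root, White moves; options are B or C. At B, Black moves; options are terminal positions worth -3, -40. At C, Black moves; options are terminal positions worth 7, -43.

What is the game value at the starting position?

B (Black): min(-3, -40) = -40
C (Black): min(7, -43) = -43
Root (White): max(-40, -43) = -40

-40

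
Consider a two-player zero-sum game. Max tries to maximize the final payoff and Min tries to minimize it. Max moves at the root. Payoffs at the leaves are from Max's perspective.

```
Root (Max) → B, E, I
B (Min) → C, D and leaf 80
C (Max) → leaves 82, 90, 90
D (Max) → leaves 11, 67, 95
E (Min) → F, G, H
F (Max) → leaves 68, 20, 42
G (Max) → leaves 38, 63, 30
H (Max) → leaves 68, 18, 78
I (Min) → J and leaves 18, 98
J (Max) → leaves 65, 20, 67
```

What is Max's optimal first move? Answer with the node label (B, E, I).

C (Max): max(82, 90, 90) = 90
D (Max): max(11, 67, 95) = 95
B (Min): min(90, 95, 80) = 80
F (Max): max(68, 20, 42) = 68
G (Max): max(38, 63, 30) = 63
H (Max): max(68, 18, 78) = 78
E (Min): min(68, 63, 78) = 63
J (Max): max(65, 20, 67) = 67
I (Min): min(67, 18, 98) = 18
Root (Max): max(80, 63, 18) = 80
Max picks the child with the highest value: B (value 80).

B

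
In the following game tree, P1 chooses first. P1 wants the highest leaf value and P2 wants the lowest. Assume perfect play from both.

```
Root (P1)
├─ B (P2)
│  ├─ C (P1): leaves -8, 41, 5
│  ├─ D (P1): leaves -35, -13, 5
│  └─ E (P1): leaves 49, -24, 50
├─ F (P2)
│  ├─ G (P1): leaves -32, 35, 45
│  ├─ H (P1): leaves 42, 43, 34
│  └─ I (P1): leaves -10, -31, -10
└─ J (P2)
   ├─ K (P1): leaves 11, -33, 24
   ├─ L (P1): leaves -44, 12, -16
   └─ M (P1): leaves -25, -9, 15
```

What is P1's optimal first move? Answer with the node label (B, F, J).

C (P1): max(-8, 41, 5) = 41
D (P1): max(-35, -13, 5) = 5
E (P1): max(49, -24, 50) = 50
B (P2): min(41, 5, 50) = 5
G (P1): max(-32, 35, 45) = 45
H (P1): max(42, 43, 34) = 43
I (P1): max(-10, -31, -10) = -10
F (P2): min(45, 43, -10) = -10
K (P1): max(11, -33, 24) = 24
L (P1): max(-44, 12, -16) = 12
M (P1): max(-25, -9, 15) = 15
J (P2): min(24, 12, 15) = 12
Root (P1): max(5, -10, 12) = 12
P1 picks the child with the highest value: J (value 12).

J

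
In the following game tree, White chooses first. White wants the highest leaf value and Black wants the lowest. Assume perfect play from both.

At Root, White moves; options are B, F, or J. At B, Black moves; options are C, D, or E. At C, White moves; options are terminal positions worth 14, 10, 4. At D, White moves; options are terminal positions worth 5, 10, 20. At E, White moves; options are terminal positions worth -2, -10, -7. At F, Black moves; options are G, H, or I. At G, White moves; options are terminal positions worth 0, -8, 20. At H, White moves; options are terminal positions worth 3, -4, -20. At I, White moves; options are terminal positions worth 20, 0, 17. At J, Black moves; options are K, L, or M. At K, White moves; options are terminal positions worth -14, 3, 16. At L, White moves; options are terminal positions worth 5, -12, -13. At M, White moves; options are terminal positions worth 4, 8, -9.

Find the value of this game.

5

C (White): max(14, 10, 4) = 14
D (White): max(5, 10, 20) = 20
E (White): max(-2, -10, -7) = -2
B (Black): min(14, 20, -2) = -2
G (White): max(0, -8, 20) = 20
H (White): max(3, -4, -20) = 3
I (White): max(20, 0, 17) = 20
F (Black): min(20, 3, 20) = 3
K (White): max(-14, 3, 16) = 16
L (White): max(5, -12, -13) = 5
M (White): max(4, 8, -9) = 8
J (Black): min(16, 5, 8) = 5
Root (White): max(-2, 3, 5) = 5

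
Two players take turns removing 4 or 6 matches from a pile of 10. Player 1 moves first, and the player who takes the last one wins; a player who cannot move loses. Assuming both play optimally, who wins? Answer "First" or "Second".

W/L table (W = player to move can force a win):
i:   0  1  2  3  4  5  6  7  8  9 10
     L  L  L  L  W  W  W  W  W  W  L
Position 10 is L, so the second player wins.

Second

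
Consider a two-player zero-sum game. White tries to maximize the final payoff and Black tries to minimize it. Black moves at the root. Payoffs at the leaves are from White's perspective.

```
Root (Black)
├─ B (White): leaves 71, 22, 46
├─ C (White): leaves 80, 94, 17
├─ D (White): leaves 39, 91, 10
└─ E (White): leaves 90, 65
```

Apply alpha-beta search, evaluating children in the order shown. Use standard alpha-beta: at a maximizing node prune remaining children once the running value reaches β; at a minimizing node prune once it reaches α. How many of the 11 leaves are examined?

7

B [α=-∞,β=+∞]: v=71
C [α=-∞,β=71]: v=80 after child 1 ≥ β → β-cutoff, skip 2
D [α=-∞,β=71]: v=91 after child 2 ≥ β → β-cutoff, skip 1
E [α=-∞,β=71]: v=90 after child 1 ≥ β → β-cutoff, skip 1
Root [α=-∞,β=+∞]: v=71
Leaves evaluated: 7 of 11.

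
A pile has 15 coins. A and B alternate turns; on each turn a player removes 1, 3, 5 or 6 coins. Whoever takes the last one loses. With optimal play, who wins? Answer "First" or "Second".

Positions where the player to move wins (W) vs loses (L):
i:   0  1  2  3  4  5  6  7  8  9 10 11 12 13 14 15
     W  L  W  L  W  L  W  W  W  W  W  W  L  W  L  W
Position 15 is W, so the first player wins.

First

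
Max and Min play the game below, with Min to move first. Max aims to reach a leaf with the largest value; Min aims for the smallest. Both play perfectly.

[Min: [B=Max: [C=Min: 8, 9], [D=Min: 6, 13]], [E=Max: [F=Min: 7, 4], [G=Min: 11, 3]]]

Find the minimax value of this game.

4

C (Min): min(8, 9) = 8
D (Min): min(6, 13) = 6
B (Max): max(8, 6) = 8
F (Min): min(7, 4) = 4
G (Min): min(11, 3) = 3
E (Max): max(4, 3) = 4
Root (Min): min(8, 4) = 4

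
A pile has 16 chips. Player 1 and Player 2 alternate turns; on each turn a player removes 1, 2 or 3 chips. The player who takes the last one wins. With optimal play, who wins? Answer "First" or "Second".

Second

Positions where the player to move wins (W) vs loses (L):
i:   0  1  2  3  4  5  6  7  8  9 10 11 12 13 14 15 16
     L  W  W  W  L  W  W  W  L  W  W  W  L  W  W  W  L
Position 16 is L, so the second player wins.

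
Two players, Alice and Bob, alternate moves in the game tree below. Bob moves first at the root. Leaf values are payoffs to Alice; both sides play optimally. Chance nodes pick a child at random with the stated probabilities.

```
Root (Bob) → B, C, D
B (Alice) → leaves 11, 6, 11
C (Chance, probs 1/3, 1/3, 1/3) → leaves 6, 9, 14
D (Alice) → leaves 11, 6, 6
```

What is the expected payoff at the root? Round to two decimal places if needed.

B (Alice): max(11, 6, 11) = 11
C (Chance): 1/3·6 + 1/3·9 + 1/3·14 = 9.67
D (Alice): max(11, 6, 6) = 11
Root (Bob): min(11, 9.67, 11) = 9.67

9.67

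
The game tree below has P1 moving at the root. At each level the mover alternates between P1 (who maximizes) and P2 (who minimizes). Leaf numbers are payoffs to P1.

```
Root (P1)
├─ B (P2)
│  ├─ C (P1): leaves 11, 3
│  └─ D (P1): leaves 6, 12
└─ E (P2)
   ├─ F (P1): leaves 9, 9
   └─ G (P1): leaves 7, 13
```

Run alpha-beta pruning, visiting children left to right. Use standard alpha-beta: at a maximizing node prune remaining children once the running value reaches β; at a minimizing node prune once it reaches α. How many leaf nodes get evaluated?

C [α=-∞,β=+∞]: v=11
D [α=-∞,β=11]: v=12
B [α=-∞,β=+∞]: v=11
F [α=11,β=+∞]: v=9
E [α=11,β=+∞]: v=9 after child 1 ≤ α → α-cutoff, skip 1
Root [α=-∞,β=+∞]: v=11
Leaves evaluated: 6 of 8.

6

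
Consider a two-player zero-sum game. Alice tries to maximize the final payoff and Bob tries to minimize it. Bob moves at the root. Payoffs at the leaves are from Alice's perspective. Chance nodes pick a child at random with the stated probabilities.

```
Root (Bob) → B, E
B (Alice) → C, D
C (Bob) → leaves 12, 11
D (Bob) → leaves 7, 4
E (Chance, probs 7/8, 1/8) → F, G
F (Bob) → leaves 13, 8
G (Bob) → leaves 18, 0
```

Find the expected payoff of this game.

7

C (Bob): min(12, 11) = 11
D (Bob): min(7, 4) = 4
B (Alice): max(11, 4) = 11
F (Bob): min(13, 8) = 8
G (Bob): min(18, 0) = 0
E (Chance): 7/8·8 + 1/8·0 = 7
Root (Bob): min(11, 7) = 7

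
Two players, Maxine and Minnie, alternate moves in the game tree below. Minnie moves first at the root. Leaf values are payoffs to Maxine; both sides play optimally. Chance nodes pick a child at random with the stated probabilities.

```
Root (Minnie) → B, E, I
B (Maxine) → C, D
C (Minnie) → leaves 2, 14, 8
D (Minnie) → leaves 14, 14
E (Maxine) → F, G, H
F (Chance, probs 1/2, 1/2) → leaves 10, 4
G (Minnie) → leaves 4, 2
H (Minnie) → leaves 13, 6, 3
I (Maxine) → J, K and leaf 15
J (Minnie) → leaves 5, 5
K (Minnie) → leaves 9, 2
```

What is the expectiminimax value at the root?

7

C (Minnie): min(2, 14, 8) = 2
D (Minnie): min(14, 14) = 14
B (Maxine): max(2, 14) = 14
F (Chance): 1/2·10 + 1/2·4 = 7
G (Minnie): min(4, 2) = 2
H (Minnie): min(13, 6, 3) = 3
E (Maxine): max(7, 2, 3) = 7
J (Minnie): min(5, 5) = 5
K (Minnie): min(9, 2) = 2
I (Maxine): max(5, 2, 15) = 15
Root (Minnie): min(14, 7, 15) = 7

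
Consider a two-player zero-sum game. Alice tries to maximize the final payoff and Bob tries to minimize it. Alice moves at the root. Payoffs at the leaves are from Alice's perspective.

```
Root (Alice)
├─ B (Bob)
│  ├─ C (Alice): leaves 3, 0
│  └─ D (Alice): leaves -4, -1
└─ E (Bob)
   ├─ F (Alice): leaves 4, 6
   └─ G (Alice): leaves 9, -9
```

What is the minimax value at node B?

C: max(3, 0) = 3
D: max(-4, -1) = -1
B: min(3, -1) = -1

-1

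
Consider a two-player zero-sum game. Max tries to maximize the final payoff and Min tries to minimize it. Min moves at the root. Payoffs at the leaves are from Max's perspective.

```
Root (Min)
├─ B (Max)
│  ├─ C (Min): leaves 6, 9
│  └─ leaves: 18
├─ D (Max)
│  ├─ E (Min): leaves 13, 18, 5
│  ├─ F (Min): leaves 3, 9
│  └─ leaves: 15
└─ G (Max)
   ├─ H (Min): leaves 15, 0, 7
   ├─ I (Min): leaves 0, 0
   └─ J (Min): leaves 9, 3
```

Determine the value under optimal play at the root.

C (Min): min(6, 9) = 6
B (Max): max(6, 18) = 18
E (Min): min(13, 18, 5) = 5
F (Min): min(3, 9) = 3
D (Max): max(5, 3, 15) = 15
H (Min): min(15, 0, 7) = 0
I (Min): min(0, 0) = 0
J (Min): min(9, 3) = 3
G (Max): max(0, 0, 3) = 3
Root (Min): min(18, 15, 3) = 3

3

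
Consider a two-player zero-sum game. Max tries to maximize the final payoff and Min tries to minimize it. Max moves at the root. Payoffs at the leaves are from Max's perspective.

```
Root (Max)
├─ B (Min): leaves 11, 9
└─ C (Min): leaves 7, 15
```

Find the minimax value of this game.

B (Min): min(11, 9) = 9
C (Min): min(7, 15) = 7
Root (Max): max(9, 7) = 9

9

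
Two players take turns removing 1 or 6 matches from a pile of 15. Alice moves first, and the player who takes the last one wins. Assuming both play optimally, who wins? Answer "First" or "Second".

Positions where the player to move wins (W) vs loses (L):
i:   0  1  2  3  4  5  6  7  8  9 10 11 12 13 14 15
     L  W  L  W  L  W  W  L  W  L  W  L  W  W  L  W
Position 15 is W, so the first player wins.

First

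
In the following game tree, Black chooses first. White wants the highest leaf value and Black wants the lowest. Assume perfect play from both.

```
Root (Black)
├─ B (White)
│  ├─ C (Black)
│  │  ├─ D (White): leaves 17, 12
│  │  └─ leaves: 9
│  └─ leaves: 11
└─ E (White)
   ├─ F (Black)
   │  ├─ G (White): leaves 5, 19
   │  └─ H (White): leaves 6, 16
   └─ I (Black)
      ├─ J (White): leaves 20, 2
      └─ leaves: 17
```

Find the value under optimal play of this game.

D (White): max(17, 12) = 17
C (Black): min(17, 9) = 9
B (White): max(9, 11) = 11
G (White): max(5, 19) = 19
H (White): max(6, 16) = 16
F (Black): min(19, 16) = 16
J (White): max(20, 2) = 20
I (Black): min(20, 17) = 17
E (White): max(16, 17) = 17
Root (Black): min(11, 17) = 11

11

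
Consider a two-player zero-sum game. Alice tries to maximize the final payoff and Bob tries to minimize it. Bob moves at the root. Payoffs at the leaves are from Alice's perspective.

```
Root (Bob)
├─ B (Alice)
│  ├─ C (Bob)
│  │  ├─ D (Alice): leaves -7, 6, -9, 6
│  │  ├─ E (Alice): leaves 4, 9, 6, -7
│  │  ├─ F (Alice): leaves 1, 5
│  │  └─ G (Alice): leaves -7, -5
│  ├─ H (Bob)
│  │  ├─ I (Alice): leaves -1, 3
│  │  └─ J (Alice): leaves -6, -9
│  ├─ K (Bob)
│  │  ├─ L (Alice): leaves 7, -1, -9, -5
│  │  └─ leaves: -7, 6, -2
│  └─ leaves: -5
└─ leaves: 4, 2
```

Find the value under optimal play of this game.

-5

D (Alice): max(-7, 6, -9, 6) = 6
E (Alice): max(4, 9, 6, -7) = 9
F (Alice): max(1, 5) = 5
G (Alice): max(-7, -5) = -5
C (Bob): min(6, 9, 5, -5) = -5
I (Alice): max(-1, 3) = 3
J (Alice): max(-6, -9) = -6
H (Bob): min(3, -6) = -6
L (Alice): max(7, -1, -9, -5) = 7
K (Bob): min(7, -7, 6, -2) = -7
B (Alice): max(-5, -6, -7, -5) = -5
Root (Bob): min(-5, 4, 2) = -5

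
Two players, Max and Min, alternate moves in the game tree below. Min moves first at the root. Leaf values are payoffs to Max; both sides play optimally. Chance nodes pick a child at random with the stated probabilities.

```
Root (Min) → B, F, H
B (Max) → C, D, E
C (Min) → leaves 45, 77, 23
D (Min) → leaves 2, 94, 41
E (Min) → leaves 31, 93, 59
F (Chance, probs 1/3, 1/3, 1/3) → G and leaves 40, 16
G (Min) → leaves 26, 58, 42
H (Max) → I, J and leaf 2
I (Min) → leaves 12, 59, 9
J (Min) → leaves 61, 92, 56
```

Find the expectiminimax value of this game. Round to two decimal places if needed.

C (Min): min(45, 77, 23) = 23
D (Min): min(2, 94, 41) = 2
E (Min): min(31, 93, 59) = 31
B (Max): max(23, 2, 31) = 31
G (Min): min(26, 58, 42) = 26
F (Chance): 1/3·26 + 1/3·40 + 1/3·16 = 27.33
I (Min): min(12, 59, 9) = 9
J (Min): min(61, 92, 56) = 56
H (Max): max(9, 56, 2) = 56
Root (Min): min(31, 27.33, 56) = 27.33

27.33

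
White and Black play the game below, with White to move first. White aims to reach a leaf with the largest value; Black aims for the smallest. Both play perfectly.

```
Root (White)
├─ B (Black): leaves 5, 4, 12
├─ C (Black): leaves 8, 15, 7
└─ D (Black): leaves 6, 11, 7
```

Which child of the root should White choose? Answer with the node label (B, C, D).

B (Black): min(5, 4, 12) = 4
C (Black): min(8, 15, 7) = 7
D (Black): min(6, 11, 7) = 6
Root (White): max(4, 7, 6) = 7
White picks the child with the highest value: C (value 7).

C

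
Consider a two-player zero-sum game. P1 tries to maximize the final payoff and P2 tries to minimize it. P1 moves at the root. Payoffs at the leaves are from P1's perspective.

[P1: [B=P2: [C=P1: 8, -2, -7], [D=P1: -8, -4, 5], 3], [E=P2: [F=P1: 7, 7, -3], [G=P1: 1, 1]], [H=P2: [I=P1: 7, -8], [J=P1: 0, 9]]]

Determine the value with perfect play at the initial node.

7

C (P1): max(8, -2, -7) = 8
D (P1): max(-8, -4, 5) = 5
B (P2): min(8, 5, 3) = 3
F (P1): max(7, 7, -3) = 7
G (P1): max(1, 1) = 1
E (P2): min(7, 1) = 1
I (P1): max(7, -8) = 7
J (P1): max(0, 9) = 9
H (P2): min(7, 9) = 7
Root (P1): max(3, 1, 7) = 7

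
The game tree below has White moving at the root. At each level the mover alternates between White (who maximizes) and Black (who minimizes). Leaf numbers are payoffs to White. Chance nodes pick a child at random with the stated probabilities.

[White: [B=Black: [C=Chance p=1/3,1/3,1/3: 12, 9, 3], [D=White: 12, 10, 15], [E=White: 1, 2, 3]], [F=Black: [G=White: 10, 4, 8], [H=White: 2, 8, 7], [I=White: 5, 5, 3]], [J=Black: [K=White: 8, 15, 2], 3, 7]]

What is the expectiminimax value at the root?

5

C (Chance): 1/3·12 + 1/3·9 + 1/3·3 = 8
D (White): max(12, 10, 15) = 15
E (White): max(1, 2, 3) = 3
B (Black): min(8, 15, 3) = 3
G (White): max(10, 4, 8) = 10
H (White): max(2, 8, 7) = 8
I (White): max(5, 5, 3) = 5
F (Black): min(10, 8, 5) = 5
K (White): max(8, 15, 2) = 15
J (Black): min(15, 3, 7) = 3
Root (White): max(3, 5, 3) = 5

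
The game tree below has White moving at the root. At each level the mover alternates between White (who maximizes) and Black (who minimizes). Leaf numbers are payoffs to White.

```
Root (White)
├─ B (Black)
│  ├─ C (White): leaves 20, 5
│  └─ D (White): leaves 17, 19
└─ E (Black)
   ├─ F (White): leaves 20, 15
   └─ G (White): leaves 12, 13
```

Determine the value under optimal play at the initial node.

C (White): max(20, 5) = 20
D (White): max(17, 19) = 19
B (Black): min(20, 19) = 19
F (White): max(20, 15) = 20
G (White): max(12, 13) = 13
E (Black): min(20, 13) = 13
Root (White): max(19, 13) = 19

19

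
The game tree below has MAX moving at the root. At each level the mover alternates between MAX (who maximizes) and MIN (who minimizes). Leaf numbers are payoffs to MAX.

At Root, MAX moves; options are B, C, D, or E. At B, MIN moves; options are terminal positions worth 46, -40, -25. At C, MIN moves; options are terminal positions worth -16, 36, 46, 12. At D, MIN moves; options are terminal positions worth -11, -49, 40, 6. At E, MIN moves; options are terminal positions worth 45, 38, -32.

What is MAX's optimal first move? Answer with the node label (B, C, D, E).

B (MIN): min(46, -40, -25) = -40
C (MIN): min(-16, 36, 46, 12) = -16
D (MIN): min(-11, -49, 40, 6) = -49
E (MIN): min(45, 38, -32) = -32
Root (MAX): max(-40, -16, -49, -32) = -16
MAX picks the child with the highest value: C (value -16).

C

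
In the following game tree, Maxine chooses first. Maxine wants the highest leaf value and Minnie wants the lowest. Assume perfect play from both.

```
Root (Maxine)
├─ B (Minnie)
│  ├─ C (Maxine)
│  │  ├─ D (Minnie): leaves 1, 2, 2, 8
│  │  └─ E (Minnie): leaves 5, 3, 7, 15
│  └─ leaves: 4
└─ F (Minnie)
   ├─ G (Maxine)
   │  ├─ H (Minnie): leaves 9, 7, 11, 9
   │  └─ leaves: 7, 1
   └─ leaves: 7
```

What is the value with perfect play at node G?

7

H: min(9, 7, 11, 9) = 7
G: max(7, 7, 1) = 7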